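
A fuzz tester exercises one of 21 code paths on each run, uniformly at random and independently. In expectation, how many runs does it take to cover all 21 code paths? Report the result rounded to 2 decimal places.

Split into phases: going from k distinct to k+1 distinct takes on average 21/(21-k) runs.
E[T] = 21/21 + 21/20 + 21/19 + ... + 21/2 + 21/1 = 21·H_{21}.
H_{21} = 3.645, so E[T] = 76.553.

76.55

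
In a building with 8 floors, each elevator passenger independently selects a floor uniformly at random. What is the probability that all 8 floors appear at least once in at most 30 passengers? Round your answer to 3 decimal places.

0.859

Let A_i be the event that floor i is missing after 30 passengers. By inclusion–exclusion on the A_i,
P(all seen) = Σ_{j=0}^{8} (-1)^j C(8,j)((8-j)/8)^30
= 1.0000 - 0.1457 + 0.0050 - 0.0000 + 0.0000 - 0.0000 + 0.0000 - 0.0000 + 0.0000
= 0.8593.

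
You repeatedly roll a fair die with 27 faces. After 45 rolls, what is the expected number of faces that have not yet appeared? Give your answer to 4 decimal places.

4.9408

For each face, P(unseen after 45) = (26/27)^45 = 0.18299.
By linearity of expectation, E[unseen] = 27·(26/27)^45 = 4.94077.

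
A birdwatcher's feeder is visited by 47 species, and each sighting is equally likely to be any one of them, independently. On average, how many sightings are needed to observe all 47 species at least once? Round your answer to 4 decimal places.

After k distinct species have appeared, the next sighting gives a new one with probability (47-k)/47, so the expected wait for the (k+1)-th is 47/(47-k).
E[T] = 47/47 + 47/46 + 47/45 + ... + 47/2 + 47/1 = 47·H_{47}.
H_{47} = 4.43796, so E[T] = 208.58430.

208.5843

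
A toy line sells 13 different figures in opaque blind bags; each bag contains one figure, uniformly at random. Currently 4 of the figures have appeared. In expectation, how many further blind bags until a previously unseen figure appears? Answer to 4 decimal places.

1.4444

The number of blind bags until the next new figure is geometric with success probability 9/13, so its mean is 13/9.
E = 13/9 = 1.44444.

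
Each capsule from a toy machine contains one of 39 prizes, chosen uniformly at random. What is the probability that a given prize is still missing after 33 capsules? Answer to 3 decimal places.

0.424

On each capsule the fixed prize fails to appear with probability 38/39.
P(still missing after 33) = (38/39)^33 = 0.4244.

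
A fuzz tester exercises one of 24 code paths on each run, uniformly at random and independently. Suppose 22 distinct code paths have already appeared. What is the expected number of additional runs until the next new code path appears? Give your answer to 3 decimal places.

12.000

The number of runs until the next new code path is geometric with success probability 2/24, so its mean is 24/2.
E = 24/2 = 12.0000.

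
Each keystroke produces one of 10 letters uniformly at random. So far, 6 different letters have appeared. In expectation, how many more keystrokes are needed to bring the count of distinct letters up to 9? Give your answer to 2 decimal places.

10.83

From k distinct to k+1 distinct takes on average 10/(10-k) keystrokes.
Sum over k = 6,...,8: E = 10/4 + 10/3 + 10/2 = 10.833.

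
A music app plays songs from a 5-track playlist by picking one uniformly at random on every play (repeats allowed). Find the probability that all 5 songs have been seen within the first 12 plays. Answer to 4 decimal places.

0.6780

Let A_i be the event that song i is missing after 12 plays. By inclusion–exclusion on the A_i,
P(all seen) = Σ_{j=0}^{5} (-1)^j C(5,j)((5-j)/5)^12
= 1.00000 - 0.34360 + 0.02177 - 0.00017 + 0.00000 - 0.00000
= 0.67800.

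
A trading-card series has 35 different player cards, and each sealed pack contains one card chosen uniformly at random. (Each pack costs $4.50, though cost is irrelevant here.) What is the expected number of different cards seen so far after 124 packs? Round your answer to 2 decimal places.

34.04

For each card, P(seen in 124 packs) = 1 - (34/35)^124 = 0.973.
By linearity of expectation, E[distinct seen] = 35·(1 - (34/35)^124) = 34.038.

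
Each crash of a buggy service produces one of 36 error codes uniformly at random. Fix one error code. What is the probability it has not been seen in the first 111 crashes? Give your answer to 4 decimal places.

0.0439

Each crash misses the fixed error code with probability (36-1)/36 = 35/36, independently.
P(still missing after 111) = (35/36)^111 = 0.04385.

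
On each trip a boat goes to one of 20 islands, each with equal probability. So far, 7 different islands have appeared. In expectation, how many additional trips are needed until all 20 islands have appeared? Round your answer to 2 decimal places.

The wait to go from k to k+1 distinct islands is geometric with mean 20/(20-k).
Sum over k = 7,...,19: E = 20/13 + 20/12 + 20/11 + ... + 20/2 + 20/1 = 63.603.

63.60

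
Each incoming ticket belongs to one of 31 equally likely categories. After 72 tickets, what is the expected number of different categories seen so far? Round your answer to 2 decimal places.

28.08

For each category, P(seen in 72 tickets) = 1 - (30/31)^72 = 0.906.
By linearity of expectation, E[distinct seen] = 31·(1 - (30/31)^72) = 28.076.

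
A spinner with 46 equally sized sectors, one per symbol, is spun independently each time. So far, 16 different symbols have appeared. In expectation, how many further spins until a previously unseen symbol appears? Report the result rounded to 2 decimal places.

1.53

The number of spins until the next new symbol is geometric with success probability 30/46, so its mean is 46/30.
E = 46/30 = 1.533.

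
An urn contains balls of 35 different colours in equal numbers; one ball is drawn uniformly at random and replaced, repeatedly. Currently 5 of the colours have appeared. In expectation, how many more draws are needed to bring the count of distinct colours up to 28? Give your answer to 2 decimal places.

49.07

The wait to go from k to k+1 distinct colours is geometric with mean 35/(35-k).
Sum over k = 5,...,27: E = 35/30 + 35/29 + 35/28 + ... + 35/9 + 35/8 = 49.075.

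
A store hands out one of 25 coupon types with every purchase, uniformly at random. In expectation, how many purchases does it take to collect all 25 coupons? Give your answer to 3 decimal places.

95.399

Split into phases: going from k distinct to k+1 distinct takes on average 25/(25-k) purchases.
E[T] = 25/25 + 25/24 + 25/23 + ... + 25/2 + 25/1 = 25·H_{25}.
H_{25} = 3.8160, so E[T] = 95.3990.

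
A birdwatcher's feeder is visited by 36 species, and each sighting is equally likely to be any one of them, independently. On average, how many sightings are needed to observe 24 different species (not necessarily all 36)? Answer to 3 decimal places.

With k distinct species already seen, the next new one arrives after an expected 36/(36-k) sightings.
Sum over k = 0,...,23: E = 36/36 + 36/35 + 36/34 + ... + 36/14 + 36/13 = 38.5685.

38.569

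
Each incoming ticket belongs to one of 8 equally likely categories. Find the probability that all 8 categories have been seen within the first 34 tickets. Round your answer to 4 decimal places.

By inclusion–exclusion over which categories are missing,
P(all seen) = Σ_{j=0}^{8} (-1)^j C(8,j)((8-j)/8)^34
= 1.00000 - 0.08538 + 0.00158 - 0.00001 + 0.00000 - 0.00000 + 0.00000 - 0.00000 + 0.00000
= 0.91619.

0.9162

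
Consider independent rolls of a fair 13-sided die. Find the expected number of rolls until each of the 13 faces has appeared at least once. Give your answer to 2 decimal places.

41.34

After k distinct faces have appeared, the next roll gives a new one with probability (13-k)/13, so the expected wait for the (k+1)-th is 13/(13-k).
E[T] = 13/13 + 13/12 + 13/11 + ... + 13/2 + 13/1 = 13·H_{13}.
H_{13} = 3.180, so E[T] = 41.342.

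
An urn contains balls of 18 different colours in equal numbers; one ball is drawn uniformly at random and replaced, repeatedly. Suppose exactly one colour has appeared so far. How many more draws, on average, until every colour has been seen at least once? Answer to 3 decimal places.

With k distinct colours already seen, the next new one takes an expected 18/(18-k) draws.
Sum over k = 1,...,17: E = 18/17 + 18/16 + 18/15 + ... + 18/2 + 18/1 = 61.9119.

61.912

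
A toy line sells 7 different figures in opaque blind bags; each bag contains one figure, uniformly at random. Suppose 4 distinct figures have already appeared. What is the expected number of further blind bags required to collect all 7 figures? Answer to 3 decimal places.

With k distinct figures already seen, the next new one takes an expected 7/(7-k) blind bags.
Sum over k = 4,...,6: E = 7/3 + 7/2 + 7/1 = 12.8333.

12.833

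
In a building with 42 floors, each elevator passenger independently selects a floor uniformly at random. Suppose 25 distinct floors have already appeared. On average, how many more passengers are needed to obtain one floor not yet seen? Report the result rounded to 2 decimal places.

2.47

Each passenger yields a new floor with probability (42-25)/42 = 17/42, so the wait is geometric with mean 42/17.
E = 42/17 = 2.471.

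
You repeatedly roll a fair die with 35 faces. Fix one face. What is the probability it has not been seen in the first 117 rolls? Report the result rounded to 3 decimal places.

Each roll misses the fixed face with probability (35-1)/35 = 34/35, independently.
P(still missing after 117) = (34/35)^117 = 0.0337.

0.034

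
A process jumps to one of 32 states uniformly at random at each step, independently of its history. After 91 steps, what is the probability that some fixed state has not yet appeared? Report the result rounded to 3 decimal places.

On each step the fixed state fails to appear with probability 31/32.
P(still missing after 91) = (31/32)^91 = 0.0556.

0.056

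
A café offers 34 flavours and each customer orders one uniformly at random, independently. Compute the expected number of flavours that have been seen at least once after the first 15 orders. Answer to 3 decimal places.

For each flavour, P(seen in 15 orders) = 1 - (33/34)^15 = 0.3610.
By linearity of expectation, E[distinct seen] = 34·(1 - (33/34)^15) = 12.2728.

12.273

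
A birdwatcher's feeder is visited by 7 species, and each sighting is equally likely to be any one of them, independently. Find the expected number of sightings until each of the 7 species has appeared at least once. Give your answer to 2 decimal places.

Split into phases: going from k distinct to k+1 distinct takes on average 7/(7-k) sightings.
E[T] = 7/7 + 7/6 + 7/5 + ... + 7/2 + 7/1 = 7·H_{7}.
H_{7} = 2.593, so E[T] = 18.150.

18.15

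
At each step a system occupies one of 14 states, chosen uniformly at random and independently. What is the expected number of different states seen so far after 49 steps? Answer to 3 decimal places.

13.629

For each state, P(seen in 49 steps) = 1 - (13/14)^49 = 0.9735.
By linearity of expectation, E[distinct seen] = 14·(1 - (13/14)^49) = 13.6293.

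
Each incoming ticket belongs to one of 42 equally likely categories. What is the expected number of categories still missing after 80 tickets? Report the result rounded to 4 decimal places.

For each category, P(unseen after 80) = (41/42)^80 = 0.14547.
By linearity of expectation, E[unseen] = 42·(41/42)^80 = 6.10963.

6.1096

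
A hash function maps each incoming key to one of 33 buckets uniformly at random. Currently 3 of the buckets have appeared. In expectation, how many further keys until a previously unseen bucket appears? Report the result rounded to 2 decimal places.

Each key yields a new bucket with probability (33-3)/33 = 30/33, so the wait is geometric with mean 33/30.
E = 33/30 = 1.100.

1.10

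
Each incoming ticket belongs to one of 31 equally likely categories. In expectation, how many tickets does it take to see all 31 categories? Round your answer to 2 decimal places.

After k distinct categories have appeared, the next ticket gives a new one with probability (31-k)/31, so the expected wait for the (k+1)-th is 31/(31-k).
E[T] = 31/31 + 31/30 + 31/29 + ... + 31/2 + 31/1 = 31·H_{31}.
H_{31} = 4.027, so E[T] = 124.845.

124.84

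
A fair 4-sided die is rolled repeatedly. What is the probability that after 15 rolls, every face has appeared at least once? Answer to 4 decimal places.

0.9467

By inclusion–exclusion over which faces are missing,
P(all seen) = Σ_{j=0}^{4} (-1)^j C(4,j)((4-j)/4)^15
= 1.00000 - 0.05345 + 0.00018 - 0.00000 + 0.00000
= 0.94673.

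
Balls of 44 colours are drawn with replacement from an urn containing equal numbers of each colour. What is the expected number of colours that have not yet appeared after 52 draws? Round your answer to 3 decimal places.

For each colour, P(unseen after 52) = (43/44)^52 = 0.3026.
By linearity of expectation, E[unseen] = 44·(43/44)^52 = 13.3129.

13.313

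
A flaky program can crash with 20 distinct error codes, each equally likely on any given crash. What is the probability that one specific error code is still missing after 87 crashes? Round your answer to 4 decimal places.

0.0115

Each crash misses the fixed error code with probability (20-1)/20 = 19/20, independently.
P(still missing after 87) = (19/20)^87 = 0.01153.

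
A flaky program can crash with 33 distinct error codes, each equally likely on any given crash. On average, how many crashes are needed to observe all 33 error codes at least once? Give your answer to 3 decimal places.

134.930

After k distinct error codes have appeared, the next crash gives a new one with probability (33-k)/33, so the expected wait for the (k+1)-th is 33/(33-k).
E[T] = 33/33 + 33/32 + 33/31 + ... + 33/2 + 33/1 = 33·H_{33}.
H_{33} = 4.0888, so E[T] = 134.9303.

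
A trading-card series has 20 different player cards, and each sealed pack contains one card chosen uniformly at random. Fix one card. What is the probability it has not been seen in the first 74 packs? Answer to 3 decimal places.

0.022

Each pack misses the fixed card with probability (20-1)/20 = 19/20, independently.
P(still missing after 74) = (19/20)^74 = 0.0225.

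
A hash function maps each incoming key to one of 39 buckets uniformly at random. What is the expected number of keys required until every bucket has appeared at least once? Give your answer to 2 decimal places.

After k distinct buckets have appeared, the next key gives a new one with probability (39-k)/39, so the expected wait for the (k+1)-th is 39/(39-k).
E[T] = 39/39 + 39/38 + 39/37 + ... + 39/2 + 39/1 = 39·H_{39}.
H_{39} = 4.254, so E[T] = 165.888.

165.89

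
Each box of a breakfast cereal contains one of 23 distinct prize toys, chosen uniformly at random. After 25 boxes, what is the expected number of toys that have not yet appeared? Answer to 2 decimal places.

For each toy, P(unseen after 25) = (22/23)^25 = 0.329.
By linearity of expectation, E[unseen] = 23·(22/23)^25 = 7.570.

7.57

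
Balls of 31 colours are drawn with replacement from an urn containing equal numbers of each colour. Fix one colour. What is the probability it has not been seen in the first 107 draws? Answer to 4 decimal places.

Each draw misses the fixed colour with probability (31-1)/31 = 30/31, independently.
P(still missing after 107) = (30/31)^107 = 0.02994.

0.0299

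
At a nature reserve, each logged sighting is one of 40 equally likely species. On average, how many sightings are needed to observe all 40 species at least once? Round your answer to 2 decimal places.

The wait to go from k to k+1 distinct species is geometric with mean 40/(40-k).
E[T] = 40/40 + 40/39 + 40/38 + ... + 40/2 + 40/1 = 40·H_{40}.
H_{40} = 4.279, so E[T] = 171.142.

171.14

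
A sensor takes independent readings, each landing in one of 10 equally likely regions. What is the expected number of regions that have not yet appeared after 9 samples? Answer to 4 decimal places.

For each region, P(unseen after 9) = (9/10)^9 = 0.38742.
By linearity of expectation, E[unseen] = 10·(9/10)^9 = 3.87420.

3.8742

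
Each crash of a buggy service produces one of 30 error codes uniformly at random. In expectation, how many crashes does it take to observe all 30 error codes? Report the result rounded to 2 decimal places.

After k distinct error codes have appeared, the next crash gives a new one with probability (30-k)/30, so the expected wait for the (k+1)-th is 30/(30-k).
E[T] = 30/30 + 30/29 + 30/28 + ... + 30/2 + 30/1 = 30·H_{30}.
H_{30} = 3.995, so E[T] = 119.850.

119.85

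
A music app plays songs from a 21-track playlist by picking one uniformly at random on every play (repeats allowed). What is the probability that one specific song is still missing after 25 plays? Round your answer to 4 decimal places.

0.2953

On each play the fixed song fails to appear with probability 20/21.
P(still missing after 25) = (20/21)^25 = 0.29530.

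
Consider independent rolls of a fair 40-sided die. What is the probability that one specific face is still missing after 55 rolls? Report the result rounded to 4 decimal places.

0.2485

On each roll the fixed face fails to appear with probability 39/40.
P(still missing after 55) = (39/40)^55 = 0.24846.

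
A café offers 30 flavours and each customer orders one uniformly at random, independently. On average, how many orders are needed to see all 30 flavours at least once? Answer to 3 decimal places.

The wait to go from k to k+1 distinct flavours is geometric with mean 30/(30-k).
E[T] = 30/30 + 30/29 + 30/28 + ... + 30/2 + 30/1 = 30·H_{30}.
H_{30} = 3.9950, so E[T] = 119.8496.

119.850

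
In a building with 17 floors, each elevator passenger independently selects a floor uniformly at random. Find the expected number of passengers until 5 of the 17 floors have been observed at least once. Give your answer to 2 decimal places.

5.72

With k distinct floors already seen, the next new one arrives after an expected 17/(17-k) passengers.
Sum over k = 0,...,4: E = 17/17 + 17/16 + 17/15 + 17/14 + 17/13 = 5.718.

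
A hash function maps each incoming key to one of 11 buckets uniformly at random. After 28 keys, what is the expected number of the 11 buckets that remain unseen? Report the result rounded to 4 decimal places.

0.7628

For each bucket, P(unseen after 28) = (10/11)^28 = 0.06934.
By linearity of expectation, E[unseen] = 11·(10/11)^28 = 0.76278.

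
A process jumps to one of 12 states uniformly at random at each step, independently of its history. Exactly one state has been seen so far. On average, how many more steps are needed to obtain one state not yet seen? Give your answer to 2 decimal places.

Each step yields a new state with probability (12-1)/12 = 11/12, so the wait is geometric with mean 12/11.
E = 12/11 = 1.091.

1.09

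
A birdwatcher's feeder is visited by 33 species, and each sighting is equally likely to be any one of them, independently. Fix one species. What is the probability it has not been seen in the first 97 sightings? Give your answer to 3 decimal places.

0.051

On each sighting the fixed species fails to appear with probability 32/33.
P(still missing after 97) = (32/33)^97 = 0.0505.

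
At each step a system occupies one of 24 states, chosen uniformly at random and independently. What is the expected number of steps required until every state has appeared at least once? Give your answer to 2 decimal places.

90.62

Split into phases: going from k distinct to k+1 distinct takes on average 24/(24-k) steps.
E[T] = 24/24 + 24/23 + 24/22 + ... + 24/2 + 24/1 = 24·H_{24}.
H_{24} = 3.776, so E[T] = 90.623.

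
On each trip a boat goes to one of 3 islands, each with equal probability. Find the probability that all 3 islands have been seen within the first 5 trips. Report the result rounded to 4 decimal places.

0.6173

By inclusion–exclusion over which islands are missing,
P(all seen) = Σ_{j=0}^{3} (-1)^j C(3,j)((3-j)/3)^5
= 1.00000 - 0.39506 + 0.01235 - 0.00000
= 0.61728.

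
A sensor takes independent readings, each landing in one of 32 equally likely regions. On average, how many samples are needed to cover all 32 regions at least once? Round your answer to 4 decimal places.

The wait to go from k to k+1 distinct regions is geometric with mean 32/(32-k).
E[T] = 32/32 + 32/31 + 32/30 + ... + 32/2 + 32/1 = 32·H_{32}.
H_{32} = 4.05850, so E[T] = 129.87185.

129.8718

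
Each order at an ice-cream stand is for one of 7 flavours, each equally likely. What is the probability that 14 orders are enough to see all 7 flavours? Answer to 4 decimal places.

0.3666

By inclusion–exclusion over which flavours are missing,
P(all seen) = Σ_{j=0}^{7} (-1)^j C(7,j)((7-j)/7)^14
= 1.00000 - 0.80880 + 0.18898 - 0.01385 + 0.00025 - 0.00000 + 0.00000 - 0.00000
= 0.36657.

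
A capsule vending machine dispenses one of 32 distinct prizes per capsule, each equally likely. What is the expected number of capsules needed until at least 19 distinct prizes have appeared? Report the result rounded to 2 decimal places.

Going from k to k+1 distinct takes a geometric number of capsules with mean 32/(32-k).
Sum over k = 0,...,18: E = 32/32 + 32/31 + 32/30 + ... + 32/15 + 32/14 = 28.108.

28.11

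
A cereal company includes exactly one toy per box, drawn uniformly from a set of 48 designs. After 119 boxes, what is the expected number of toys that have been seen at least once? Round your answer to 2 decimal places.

For each toy, P(seen in 119 boxes) = 1 - (47/48)^119 = 0.918.
By linearity of expectation, E[distinct seen] = 48·(1 - (47/48)^119) = 44.081.

44.08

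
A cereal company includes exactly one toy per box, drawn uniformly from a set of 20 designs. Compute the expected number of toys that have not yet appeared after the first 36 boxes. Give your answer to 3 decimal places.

3.156

For each toy, P(unseen after 36) = (19/20)^36 = 0.1578.
By linearity of expectation, E[unseen] = 20·(19/20)^36 = 3.1556.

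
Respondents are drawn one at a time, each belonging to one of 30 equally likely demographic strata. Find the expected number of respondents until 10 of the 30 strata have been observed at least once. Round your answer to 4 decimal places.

With k distinct strata already seen, the next new one arrives after an expected 30/(30-k) respondents.
Sum over k = 0,...,9: E = 30/30 + 30/29 + 30/28 + ... + 30/22 + 30/21 = 11.91742.

11.9174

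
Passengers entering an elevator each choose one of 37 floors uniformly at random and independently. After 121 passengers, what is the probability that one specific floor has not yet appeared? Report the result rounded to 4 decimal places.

On each passenger the fixed floor fails to appear with probability 36/37.
P(still missing after 121) = (36/37)^121 = 0.03632.

0.0363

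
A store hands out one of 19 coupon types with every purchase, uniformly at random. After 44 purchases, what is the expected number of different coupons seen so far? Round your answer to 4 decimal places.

17.2397

For each coupon, P(seen in 44 purchases) = 1 - (18/19)^44 = 0.90735.
By linearity of expectation, E[distinct seen] = 19·(1 - (18/19)^44) = 17.23971.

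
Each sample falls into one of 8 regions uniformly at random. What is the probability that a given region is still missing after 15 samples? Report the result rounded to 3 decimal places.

0.135

Each sample misses the fixed region with probability (8-1)/8 = 7/8, independently.
P(still missing after 15) = (7/8)^15 = 0.1349.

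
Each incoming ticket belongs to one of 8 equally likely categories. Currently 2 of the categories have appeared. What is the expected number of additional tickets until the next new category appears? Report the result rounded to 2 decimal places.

The number of tickets until the next new category is geometric with success probability 6/8, so its mean is 8/6.
E = 8/6 = 1.333.

1.33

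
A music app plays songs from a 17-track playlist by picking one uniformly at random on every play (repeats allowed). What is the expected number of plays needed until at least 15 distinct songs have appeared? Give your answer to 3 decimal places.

Going from k to k+1 distinct takes a geometric number of plays with mean 17/(17-k).
Sum over k = 0,...,14: E = 17/17 + 17/16 + 17/15 + ... + 17/4 + 17/3 = 32.9724.

32.972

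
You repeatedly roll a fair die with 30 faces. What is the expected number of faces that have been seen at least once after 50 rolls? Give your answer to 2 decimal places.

24.49

For each face, P(seen in 50 rolls) = 1 - (29/30)^50 = 0.816.
By linearity of expectation, E[distinct seen] = 30·(1 - (29/30)^50) = 24.492.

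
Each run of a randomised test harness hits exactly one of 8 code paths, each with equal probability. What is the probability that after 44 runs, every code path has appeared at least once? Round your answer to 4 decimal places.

Let A_i be the event that code path i is missing after 44 runs. By inclusion–exclusion on the A_i,
P(all seen) = Σ_{j=0}^{8} (-1)^j C(8,j)((8-j)/8)^44
= 1.00000 - 0.02246 + 0.00009 - 0.00000 + 0.00000 - 0.00000 + 0.00000 - 0.00000 + 0.00000
= 0.97763.

0.9776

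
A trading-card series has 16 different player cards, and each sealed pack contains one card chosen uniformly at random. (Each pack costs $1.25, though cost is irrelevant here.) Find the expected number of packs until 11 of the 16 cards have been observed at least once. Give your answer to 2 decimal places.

With k distinct cards already seen, the next new one arrives after an expected 16/(16-k) packs.
Sum over k = 0,...,10: E = 16/16 + 16/15 + 16/14 + ... + 16/7 + 16/6 = 17.558.

17.56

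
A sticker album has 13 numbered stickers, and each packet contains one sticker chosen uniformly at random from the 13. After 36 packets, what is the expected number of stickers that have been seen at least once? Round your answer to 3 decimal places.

12.271

For each sticker, P(seen in 36 packets) = 1 - (12/13)^36 = 0.9440.
By linearity of expectation, E[distinct seen] = 13·(1 - (12/13)^36) = 12.2714.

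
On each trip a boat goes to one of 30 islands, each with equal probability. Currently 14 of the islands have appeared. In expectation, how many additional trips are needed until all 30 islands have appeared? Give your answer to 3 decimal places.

With k distinct islands already seen, the next new one takes an expected 30/(30-k) trips.
Sum over k = 14,...,29: E = 30/16 + 30/15 + 30/14 + ... + 30/2 + 30/1 = 101.4219.

101.422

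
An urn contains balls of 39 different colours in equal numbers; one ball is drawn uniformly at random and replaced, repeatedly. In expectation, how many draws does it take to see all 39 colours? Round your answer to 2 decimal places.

Split into phases: going from k distinct to k+1 distinct takes on average 39/(39-k) draws.
E[T] = 39/39 + 39/38 + 39/37 + ... + 39/2 + 39/1 = 39·H_{39}.
H_{39} = 4.254, so E[T] = 165.888.

165.89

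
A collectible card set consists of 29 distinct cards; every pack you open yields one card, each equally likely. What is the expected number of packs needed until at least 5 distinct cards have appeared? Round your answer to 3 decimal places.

5.385

With k distinct cards already seen, the next new one arrives after an expected 29/(29-k) packs.
Sum over k = 0,...,4: E = 29/29 + 29/28 + 29/27 + 29/26 + 29/25 = 5.3852.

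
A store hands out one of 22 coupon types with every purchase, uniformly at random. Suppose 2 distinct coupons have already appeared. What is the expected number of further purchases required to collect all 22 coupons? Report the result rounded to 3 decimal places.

From k distinct to k+1 distinct takes on average 22/(22-k) purchases.
Sum over k = 2,...,21: E = 22/20 + 22/19 + 22/18 + ... + 22/2 + 22/1 = 79.1503.

79.150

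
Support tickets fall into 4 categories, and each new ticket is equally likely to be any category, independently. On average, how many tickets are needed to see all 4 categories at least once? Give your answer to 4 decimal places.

The wait to go from k to k+1 distinct categories is geometric with mean 4/(4-k).
E[T] = 4/4 + 4/3 + 4/2 + 4/1 = 4·H_{4}.
H_{4} = 2.08333, so E[T] = 8.33333.

8.3333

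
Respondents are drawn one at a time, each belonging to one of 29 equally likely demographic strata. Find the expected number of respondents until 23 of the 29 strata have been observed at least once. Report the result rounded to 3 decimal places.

Going from k to k+1 distinct takes a geometric number of respondents with mean 29/(29-k).
Sum over k = 0,...,22: E = 29/29 + 29/28 + 29/27 + ... + 29/8 + 29/7 = 43.8380.

43.838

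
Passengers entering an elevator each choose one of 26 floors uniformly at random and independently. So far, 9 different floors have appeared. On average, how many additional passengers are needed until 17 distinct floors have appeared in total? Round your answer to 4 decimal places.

15.8752

With k distinct floors already seen, the next new one takes an expected 26/(26-k) passengers.
Sum over k = 9,...,16: E = 26/17 + 26/16 + 26/15 + ... + 26/11 + 26/10 = 15.87519.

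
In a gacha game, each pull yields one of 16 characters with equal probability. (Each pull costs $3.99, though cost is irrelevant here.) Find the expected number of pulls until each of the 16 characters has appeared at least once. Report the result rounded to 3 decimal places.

54.092

The wait to go from k to k+1 distinct characters is geometric with mean 16/(16-k).
E[T] = 16/16 + 16/15 + 16/14 + ... + 16/2 + 16/1 = 16·H_{16}.
H_{16} = 3.3807, so E[T] = 54.0917.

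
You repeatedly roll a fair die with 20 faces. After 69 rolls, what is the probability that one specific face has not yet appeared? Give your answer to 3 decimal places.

On each roll the fixed face fails to appear with probability 19/20.
P(still missing after 69) = (19/20)^69 = 0.0290.

0.029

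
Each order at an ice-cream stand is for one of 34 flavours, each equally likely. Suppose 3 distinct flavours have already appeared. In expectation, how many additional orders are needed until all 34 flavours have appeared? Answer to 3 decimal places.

136.926

From k distinct to k+1 distinct takes on average 34/(34-k) orders.
Sum over k = 3,...,33: E = 34/31 + 34/30 + 34/29 + ... + 34/2 + 34/1 = 136.9263.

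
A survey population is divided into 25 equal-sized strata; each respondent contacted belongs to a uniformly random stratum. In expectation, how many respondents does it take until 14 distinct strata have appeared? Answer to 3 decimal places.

19.902

Going from k to k+1 distinct takes a geometric number of respondents with mean 25/(25-k).
Sum over k = 0,...,13: E = 25/25 + 25/24 + 25/23 + ... + 25/13 + 25/12 = 19.9020.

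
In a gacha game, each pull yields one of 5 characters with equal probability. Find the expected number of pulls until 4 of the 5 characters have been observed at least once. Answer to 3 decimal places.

6.417

With k distinct characters already seen, the next new one arrives after an expected 5/(5-k) pulls.
Sum over k = 0,...,3: E = 5/5 + 5/4 + 5/3 + 5/2 = 6.4167.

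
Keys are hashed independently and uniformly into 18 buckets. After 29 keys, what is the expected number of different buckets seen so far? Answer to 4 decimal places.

For each bucket, P(seen in 29 keys) = 1 - (17/18)^29 = 0.80940.
By linearity of expectation, E[distinct seen] = 18·(1 - (17/18)^29) = 14.56925.

14.5693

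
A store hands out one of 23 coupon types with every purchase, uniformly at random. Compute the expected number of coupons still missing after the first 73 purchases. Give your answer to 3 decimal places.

0.896

For each coupon, P(unseen after 73) = (22/23)^73 = 0.0390.
By linearity of expectation, E[unseen] = 23·(22/23)^73 = 0.8963.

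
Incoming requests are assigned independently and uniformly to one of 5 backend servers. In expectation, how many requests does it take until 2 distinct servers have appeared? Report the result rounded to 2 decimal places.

2.25

With k distinct servers already seen, the next new one arrives after an expected 5/(5-k) requests.
Sum over k = 0,...,1: E = 5/5 + 5/4 = 2.250.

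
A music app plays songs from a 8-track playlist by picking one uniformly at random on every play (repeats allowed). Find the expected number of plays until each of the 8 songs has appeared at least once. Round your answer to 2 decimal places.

The wait to go from k to k+1 distinct songs is geometric with mean 8/(8-k).
E[T] = 8/8 + 8/7 + 8/6 + ... + 8/2 + 8/1 = 8·H_{8}.
H_{8} = 2.718, so E[T] = 21.743.

21.74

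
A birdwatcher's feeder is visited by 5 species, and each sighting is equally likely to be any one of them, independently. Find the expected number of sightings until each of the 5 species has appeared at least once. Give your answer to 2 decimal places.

The wait to go from k to k+1 distinct species is geometric with mean 5/(5-k).
E[T] = 5/5 + 5/4 + 5/3 + 5/2 + 5/1 = 5·H_{5}.
H_{5} = 2.283, so E[T] = 11.417.

11.42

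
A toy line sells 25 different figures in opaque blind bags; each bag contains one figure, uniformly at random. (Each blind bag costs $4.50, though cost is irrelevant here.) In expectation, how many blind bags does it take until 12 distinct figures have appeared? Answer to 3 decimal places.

With k distinct figures already seen, the next new one arrives after an expected 25/(25-k) blind bags.
Sum over k = 0,...,11: E = 25/25 + 25/24 + 25/23 + ... + 25/15 + 25/14 = 15.8956.

15.896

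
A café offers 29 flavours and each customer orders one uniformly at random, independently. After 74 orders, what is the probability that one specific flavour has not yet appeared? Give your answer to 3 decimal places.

0.075

Each order misses the fixed flavour with probability (29-1)/29 = 28/29, independently.
P(still missing after 74) = (28/29)^74 = 0.0745.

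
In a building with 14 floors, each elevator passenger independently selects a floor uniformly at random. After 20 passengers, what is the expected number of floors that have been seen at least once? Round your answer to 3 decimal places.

For each floor, P(seen in 20 passengers) = 1 - (13/14)^20 = 0.7729.
By linearity of expectation, E[distinct seen] = 14·(1 - (13/14)^20) = 10.8199.

10.820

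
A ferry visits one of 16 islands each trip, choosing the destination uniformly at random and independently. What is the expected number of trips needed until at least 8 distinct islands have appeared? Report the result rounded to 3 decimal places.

Going from k to k+1 distinct takes a geometric number of trips with mean 16/(16-k).
Sum over k = 0,...,7: E = 16/16 + 16/15 + 16/14 + ... + 16/10 + 16/9 = 10.6059.

10.606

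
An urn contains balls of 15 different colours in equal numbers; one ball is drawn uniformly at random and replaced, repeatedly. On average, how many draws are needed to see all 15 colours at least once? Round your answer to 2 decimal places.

49.77

The wait to go from k to k+1 distinct colours is geometric with mean 15/(15-k).
E[T] = 15/15 + 15/14 + 15/13 + ... + 15/2 + 15/1 = 15·H_{15}.
H_{15} = 3.318, so E[T] = 49.773.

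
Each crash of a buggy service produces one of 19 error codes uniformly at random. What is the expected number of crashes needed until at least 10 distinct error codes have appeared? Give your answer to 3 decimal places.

Going from k to k+1 distinct takes a geometric number of crashes with mean 19/(19-k).
Sum over k = 0,...,9: E = 19/19 + 19/18 + 19/17 + ... + 19/11 + 19/10 = 13.6567.

13.657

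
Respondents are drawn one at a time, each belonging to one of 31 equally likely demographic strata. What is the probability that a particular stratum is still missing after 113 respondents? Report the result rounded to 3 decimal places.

Each respondent misses the fixed stratum with probability (31-1)/31 = 30/31, independently.
P(still missing after 113) = (30/31)^113 = 0.0246.

0.025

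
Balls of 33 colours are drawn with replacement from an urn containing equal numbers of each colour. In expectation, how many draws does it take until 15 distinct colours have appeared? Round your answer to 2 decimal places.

Going from k to k+1 distinct takes a geometric number of draws with mean 33/(33-k).
Sum over k = 0,...,14: E = 33/33 + 33/32 + 33/31 + ... + 33/20 + 33/19 = 19.592.

19.59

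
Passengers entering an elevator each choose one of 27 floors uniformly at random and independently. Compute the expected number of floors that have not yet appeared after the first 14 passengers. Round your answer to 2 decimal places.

15.92

For each floor, P(unseen after 14) = (26/27)^14 = 0.590.
By linearity of expectation, E[unseen] = 27·(26/27)^14 = 15.918.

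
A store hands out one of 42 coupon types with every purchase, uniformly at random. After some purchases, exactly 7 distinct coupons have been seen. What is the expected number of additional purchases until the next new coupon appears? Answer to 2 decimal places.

1.20

Each purchase yields a new coupon with probability (42-7)/42 = 35/42, so the wait is geometric with mean 42/35.
E = 42/35 = 1.200.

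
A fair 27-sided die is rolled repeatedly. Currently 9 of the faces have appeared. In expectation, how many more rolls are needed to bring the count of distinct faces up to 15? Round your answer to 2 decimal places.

The wait to go from k to k+1 distinct faces is geometric with mean 27/(27-k).
Sum over k = 9,...,14: E = 27/18 + 27/17 + 27/16 + 27/15 + 27/14 + 27/13 = 10.581.

10.58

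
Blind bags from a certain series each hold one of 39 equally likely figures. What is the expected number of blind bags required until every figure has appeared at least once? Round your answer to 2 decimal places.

165.89

Split into phases: going from k distinct to k+1 distinct takes on average 39/(39-k) blind bags.
E[T] = 39/39 + 39/38 + 39/37 + ... + 39/2 + 39/1 = 39·H_{39}.
H_{39} = 4.254, so E[T] = 165.888.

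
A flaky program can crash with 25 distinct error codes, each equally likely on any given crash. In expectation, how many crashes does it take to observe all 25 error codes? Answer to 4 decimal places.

95.3990

After k distinct error codes have appeared, the next crash gives a new one with probability (25-k)/25, so the expected wait for the (k+1)-th is 25/(25-k).
E[T] = 25/25 + 25/24 + 25/23 + ... + 25/2 + 25/1 = 25·H_{25}.
H_{25} = 3.81596, so E[T] = 95.39895.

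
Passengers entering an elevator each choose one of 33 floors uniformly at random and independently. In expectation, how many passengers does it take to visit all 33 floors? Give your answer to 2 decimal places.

134.93

The wait to go from k to k+1 distinct floors is geometric with mean 33/(33-k).
E[T] = 33/33 + 33/32 + 33/31 + ... + 33/2 + 33/1 = 33·H_{33}.
H_{33} = 4.089, so E[T] = 134.930.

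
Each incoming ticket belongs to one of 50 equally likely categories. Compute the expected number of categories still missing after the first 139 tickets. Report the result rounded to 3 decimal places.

3.016

For each category, P(unseen after 139) = (49/50)^139 = 0.0603.
By linearity of expectation, E[unseen] = 50·(49/50)^139 = 3.0157.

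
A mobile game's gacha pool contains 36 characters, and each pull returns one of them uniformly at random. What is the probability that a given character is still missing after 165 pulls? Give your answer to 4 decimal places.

0.0096

Each pull misses the fixed character with probability (36-1)/36 = 35/36, independently.
P(still missing after 165) = (35/36)^165 = 0.00958.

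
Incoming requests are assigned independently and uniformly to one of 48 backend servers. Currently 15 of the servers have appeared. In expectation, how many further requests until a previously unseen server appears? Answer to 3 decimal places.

Each request yields a new server with probability (48-15)/48 = 33/48, so the wait is geometric with mean 48/33.
E = 48/33 = 1.4545.

1.455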